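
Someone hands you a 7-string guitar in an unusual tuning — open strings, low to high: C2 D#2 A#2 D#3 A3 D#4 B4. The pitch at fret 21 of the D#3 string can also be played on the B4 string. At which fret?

1

D#3 at fret 21 is D#3 + 21 semitones = C5.
The open B4 string is 20 semitones above the open D#3, so the same pitch on the B4 string lies at fret 21 − 20 = 1.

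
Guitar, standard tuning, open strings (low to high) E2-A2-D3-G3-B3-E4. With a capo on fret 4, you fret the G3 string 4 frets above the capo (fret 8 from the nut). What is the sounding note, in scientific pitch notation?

The capo raises the open G3 by 4 semitones to B3; fretting 4 more gives G3 + 4 + 4 = G3 + 8 semitones = D#4.
(Also written Eb.)

D#4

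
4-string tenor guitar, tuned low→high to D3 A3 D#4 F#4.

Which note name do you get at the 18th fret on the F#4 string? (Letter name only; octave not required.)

Each fret is one semitone, so F#4 + 18 = C.

C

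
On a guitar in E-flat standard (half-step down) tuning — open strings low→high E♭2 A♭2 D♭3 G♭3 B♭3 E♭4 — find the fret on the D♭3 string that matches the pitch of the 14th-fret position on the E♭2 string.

4

E♭2 at fret 14 is E♭2 + 14 semitones = F3.
The open D♭3 string is 10 semitones above the open E♭2, so the same pitch on the D♭3 string lies at fret 14 − 10 = 4.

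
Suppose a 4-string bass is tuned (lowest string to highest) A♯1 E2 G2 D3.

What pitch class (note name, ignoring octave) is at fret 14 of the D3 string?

The open D3 string plus 14 semitones: D–D#–E–F–…–D–D#–E.

E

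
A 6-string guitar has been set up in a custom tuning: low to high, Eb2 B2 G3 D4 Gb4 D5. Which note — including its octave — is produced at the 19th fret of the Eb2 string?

The open Eb2 string plus 19 semitones: Eb–E–F–Gb–…–Ab–A–Bb.
The walk passes from B into C once, so the octave number goes from 2 to 3.
(Equivalently spelled A#3.)

Bb3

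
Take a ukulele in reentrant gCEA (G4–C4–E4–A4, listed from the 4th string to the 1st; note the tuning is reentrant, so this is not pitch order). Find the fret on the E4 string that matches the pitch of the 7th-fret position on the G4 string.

10

Fret 7 on G4 is MIDI 67 + 7 = 74 (D5). On the E4 string (open MIDI 64), that pitch is 74 − 64 = fret 10.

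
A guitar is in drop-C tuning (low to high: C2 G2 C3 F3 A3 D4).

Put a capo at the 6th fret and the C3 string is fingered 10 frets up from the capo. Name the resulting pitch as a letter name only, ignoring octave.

The capo raises the open C3 by 6 semitones to F#3; fretting 10 more gives C3 + 6 + 10 = C3 + 16 semitones, landing on E.

E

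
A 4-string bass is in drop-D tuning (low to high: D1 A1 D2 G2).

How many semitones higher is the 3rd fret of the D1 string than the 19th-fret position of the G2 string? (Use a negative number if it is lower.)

D1 at fret 3 → F1 (MIDI 29); G2 at fret 19 → D4 (MIDI 62).
29 − 62 = -33, so the two pitches are 33 semitones apart.

-33 semitones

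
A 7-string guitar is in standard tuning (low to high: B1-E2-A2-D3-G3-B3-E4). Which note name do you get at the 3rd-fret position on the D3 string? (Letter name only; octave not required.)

F

D3 is MIDI 50. Adding 3 gives 53; 53 mod 12 = 5, i.e. F.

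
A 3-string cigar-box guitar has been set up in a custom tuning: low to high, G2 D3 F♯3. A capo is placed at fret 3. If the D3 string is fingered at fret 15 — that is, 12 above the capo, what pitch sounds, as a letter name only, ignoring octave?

F

The capo raises the open D3 by 3 semitones to F3; fretting 12 more gives D3 + 3 + 12 = D3 + 15 semitones, landing on F.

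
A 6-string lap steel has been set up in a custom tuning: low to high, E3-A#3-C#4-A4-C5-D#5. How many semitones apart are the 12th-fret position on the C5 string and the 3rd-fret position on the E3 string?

29 semitones

C5 at fret 12 → C6 (MIDI 84); E3 at fret 3 → G3 (MIDI 55).
84 − 55 = 29, so the two pitches are 29 semitones apart, with C6 the higher.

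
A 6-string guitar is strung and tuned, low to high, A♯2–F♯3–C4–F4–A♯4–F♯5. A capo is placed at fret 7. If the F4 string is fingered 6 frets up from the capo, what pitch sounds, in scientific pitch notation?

The capo raises the open F4 by 7 semitones to C5; fretting 6 more gives F4 + 7 + 6 = F4 + 13 semitones = F♯5.
(Also written G♭.)

F♯5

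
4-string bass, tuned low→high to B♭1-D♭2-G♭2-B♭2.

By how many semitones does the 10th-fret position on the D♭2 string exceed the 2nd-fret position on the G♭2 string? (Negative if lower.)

3 semitones

D♭2 at fret 10 → B2 (MIDI 47); G♭2 at fret 2 → A♭2 (MIDI 44).
47 − 44 = 3, so the two pitches are 3 semitones apart.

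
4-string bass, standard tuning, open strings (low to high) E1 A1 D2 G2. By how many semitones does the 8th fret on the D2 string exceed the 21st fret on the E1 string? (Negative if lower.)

-3 semitones

D2 at fret 8 → A♯2 (MIDI 46); E1 at fret 21 → C♯3 (MIDI 49).
46 − 49 = -3, so the two pitches are 3 semitones apart.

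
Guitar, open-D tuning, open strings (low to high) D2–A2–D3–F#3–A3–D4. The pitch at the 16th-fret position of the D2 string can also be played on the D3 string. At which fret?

4

D2 at fret 16 is D2 + 16 semitones = F#3.
The open D3 string is 12 semitones above the open D2, so the same pitch on the D3 string lies at fret 16 − 12 = 4.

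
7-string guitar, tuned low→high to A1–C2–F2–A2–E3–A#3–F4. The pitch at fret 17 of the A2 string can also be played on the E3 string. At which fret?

10

Fret 17 on A2 is MIDI 45 + 17 = 62 (D4). On the E3 string (open MIDI 52), that pitch is 62 − 52 = fret 10.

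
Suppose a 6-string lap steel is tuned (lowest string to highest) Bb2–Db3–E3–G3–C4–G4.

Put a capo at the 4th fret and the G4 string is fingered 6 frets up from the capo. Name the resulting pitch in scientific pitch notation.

F5

The capo raises the open G4 by 4 semitones to B4; fretting 6 more gives G4 + 4 + 6 = G4 + 10 semitones = F5.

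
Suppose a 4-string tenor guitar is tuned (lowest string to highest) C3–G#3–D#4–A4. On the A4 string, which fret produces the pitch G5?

G5 is 10 semitones above the open A4 (A–A#–B–C–…–F–F#–G), so it sits at fret 10.

10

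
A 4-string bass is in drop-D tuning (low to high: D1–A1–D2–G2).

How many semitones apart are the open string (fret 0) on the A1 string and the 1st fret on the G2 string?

A1 at fret 0 → A1 (MIDI 33); G2 at fret 1 → G#2 (MIDI 44).
33 − 44 = -11, so the two pitches are 11 semitones apart, with G#2 the higher.

11 semitones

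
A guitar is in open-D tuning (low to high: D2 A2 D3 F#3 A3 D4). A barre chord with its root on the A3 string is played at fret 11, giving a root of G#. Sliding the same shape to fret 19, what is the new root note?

Moving from fret 11 to fret 19 shifts the root by 8 semitones.
G# up 8 semitones is E.

E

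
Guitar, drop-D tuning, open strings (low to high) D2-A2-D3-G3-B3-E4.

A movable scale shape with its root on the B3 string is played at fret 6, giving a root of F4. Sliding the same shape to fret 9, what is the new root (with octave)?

G#4

Moving from fret 6 to fret 9 shifts the root by 3 semitones.
F4 up 3 semitones is G#4.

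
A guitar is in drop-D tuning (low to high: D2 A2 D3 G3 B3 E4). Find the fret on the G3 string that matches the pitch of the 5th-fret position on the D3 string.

0

D3 at fret 5 is D3 + 5 semitones = G3.
The open G3 string is 5 semitones above the open D3, so the same pitch on the G3 string lies at fret 5 − 5 = 0.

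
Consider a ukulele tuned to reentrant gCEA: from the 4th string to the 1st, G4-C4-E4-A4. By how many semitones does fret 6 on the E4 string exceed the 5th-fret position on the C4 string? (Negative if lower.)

E4 at fret 6 → A#4 (MIDI 70); C4 at fret 5 → F4 (MIDI 65).
70 − 65 = 5, so the two pitches are 5 semitones apart.

5 semitones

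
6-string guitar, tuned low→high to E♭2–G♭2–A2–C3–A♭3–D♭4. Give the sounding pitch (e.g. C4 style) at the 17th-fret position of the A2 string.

The open A2 string plus 17 semitones: A–Bb–B–C–…–C–Db–D.
The walk passes from B into C 2 times, so the octave number goes from 2 to 4.

D4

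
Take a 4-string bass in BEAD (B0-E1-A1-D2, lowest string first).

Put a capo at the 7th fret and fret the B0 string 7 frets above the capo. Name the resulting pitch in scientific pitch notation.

C#2

The capo raises the open B0 by 7 semitones to F#1; fretting 7 more gives B0 + 7 + 7 = B0 + 14 semitones = C#2.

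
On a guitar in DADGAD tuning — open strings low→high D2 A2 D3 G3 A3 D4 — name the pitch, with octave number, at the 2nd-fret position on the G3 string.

A3

G3 is MIDI 55. Adding 2 gives 57, which is A3.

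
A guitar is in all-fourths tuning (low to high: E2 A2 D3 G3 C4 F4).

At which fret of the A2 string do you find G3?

G3 is 10 semitones above the open A2 (A–A#–B–C–…–F–F#–G), so it sits at fret 10.

10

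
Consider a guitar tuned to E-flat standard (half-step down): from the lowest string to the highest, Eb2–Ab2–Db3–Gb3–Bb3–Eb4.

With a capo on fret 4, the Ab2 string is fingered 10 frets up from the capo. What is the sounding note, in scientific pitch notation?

The capo raises the open Ab2 by 4 semitones to C3; fretting 10 more gives Ab2 + 4 + 10 = Ab2 + 14 semitones = Bb3.

Bb3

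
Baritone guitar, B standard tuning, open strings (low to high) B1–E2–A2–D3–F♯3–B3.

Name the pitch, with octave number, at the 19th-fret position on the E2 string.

B3

The open E2 string plus 19 semitones: E–F–F#–G–…–A–A#–B.
The walk passes from B into C once, so the octave number goes from 2 to 3.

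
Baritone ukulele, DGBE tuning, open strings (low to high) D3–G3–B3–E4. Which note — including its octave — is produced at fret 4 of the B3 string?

The open B3 string plus 4 semitones: B–C–C#–D–D#.
The walk passes from B into C once, so the octave number goes from 3 to 4.
(Equivalently spelled Eb4.)

D#4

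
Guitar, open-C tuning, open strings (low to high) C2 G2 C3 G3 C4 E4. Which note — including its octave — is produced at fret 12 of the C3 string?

C4

Each fret is one semitone, so C3 + 12 = C4.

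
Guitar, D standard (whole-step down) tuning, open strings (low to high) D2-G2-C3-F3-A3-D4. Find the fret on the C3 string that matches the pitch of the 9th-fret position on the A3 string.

Fret 9 on A3 is MIDI 57 + 9 = 66 (F♯4). On the C3 string (open MIDI 48), that pitch is 66 − 48 = fret 18.

18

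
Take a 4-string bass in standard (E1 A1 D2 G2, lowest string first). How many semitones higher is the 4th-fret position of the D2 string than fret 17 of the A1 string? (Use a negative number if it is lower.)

-8 semitones

D2 at fret 4 → F#2 (MIDI 42); A1 at fret 17 → D3 (MIDI 50).
42 − 50 = -8, so the two pitches are 8 semitones apart.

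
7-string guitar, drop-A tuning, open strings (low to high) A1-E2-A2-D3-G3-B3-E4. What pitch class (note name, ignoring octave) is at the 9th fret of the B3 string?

G#

Each fret is one semitone, so B3 + 9 = G#.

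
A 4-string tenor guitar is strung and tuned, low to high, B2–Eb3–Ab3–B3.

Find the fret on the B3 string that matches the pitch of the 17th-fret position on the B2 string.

5

Fret 17 on B2 is MIDI 47 + 17 = 64 (E4). On the B3 string (open MIDI 59), that pitch is 64 − 59 = fret 5.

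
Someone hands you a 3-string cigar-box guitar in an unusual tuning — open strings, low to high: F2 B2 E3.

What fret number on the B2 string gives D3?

3

D3 is 3 semitones above the open B2 (B–C–C#–D), so it sits at fret 3.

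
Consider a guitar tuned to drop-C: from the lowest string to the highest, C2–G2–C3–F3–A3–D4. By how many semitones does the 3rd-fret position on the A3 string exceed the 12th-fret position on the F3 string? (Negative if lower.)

A3 at fret 3 → C4 (MIDI 60); F3 at fret 12 → F4 (MIDI 65).
60 − 65 = -5, so the two pitches are 5 semitones apart.

-5 semitones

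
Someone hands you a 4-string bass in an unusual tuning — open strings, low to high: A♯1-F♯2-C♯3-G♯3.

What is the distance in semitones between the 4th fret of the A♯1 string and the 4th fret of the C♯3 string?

15 semitones

A♯1 at fret 4 → D2 (MIDI 38); C♯3 at fret 4 → F3 (MIDI 53).
38 − 53 = -15, so the two pitches are 15 semitones apart, with F3 the higher.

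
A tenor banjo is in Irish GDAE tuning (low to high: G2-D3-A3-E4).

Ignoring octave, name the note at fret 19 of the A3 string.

Each fret is one semitone, so A3 + 19 = E.

E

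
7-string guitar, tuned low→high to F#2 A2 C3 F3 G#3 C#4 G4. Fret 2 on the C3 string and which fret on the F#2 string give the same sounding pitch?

C3 at fret 2 is C3 + 2 semitones = D3.
The open F#2 string is 6 semitones below the open C3, so the same pitch on the F#2 string lies at fret 2 + 6 = 8.

8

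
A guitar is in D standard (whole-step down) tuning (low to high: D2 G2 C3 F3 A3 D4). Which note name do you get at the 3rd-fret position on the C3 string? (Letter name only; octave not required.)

The open C3 string plus 3 semitones: C–C#–D–D#.

D#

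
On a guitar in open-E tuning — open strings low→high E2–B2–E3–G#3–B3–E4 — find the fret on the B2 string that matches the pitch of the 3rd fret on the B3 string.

B3 at fret 3 is B3 + 3 semitones = D4.
The open B2 string is 12 semitones below the open B3, so the same pitch on the B2 string lies at fret 3 + 12 = 15.

15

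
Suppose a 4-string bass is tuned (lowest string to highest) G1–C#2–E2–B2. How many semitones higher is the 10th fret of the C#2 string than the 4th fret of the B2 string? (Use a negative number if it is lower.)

-4 semitones

C#2 at fret 10 → B2 (MIDI 47); B2 at fret 4 → D#3 (MIDI 51).
47 − 51 = -4, so the two pitches are 4 semitones apart.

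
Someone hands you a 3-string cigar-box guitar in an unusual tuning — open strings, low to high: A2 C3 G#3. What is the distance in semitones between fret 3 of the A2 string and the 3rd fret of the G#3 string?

A2 at fret 3 → C3 (MIDI 48); G#3 at fret 3 → B3 (MIDI 59).
48 − 59 = -11, so the two pitches are 11 semitones apart, with B3 the higher.

11 semitones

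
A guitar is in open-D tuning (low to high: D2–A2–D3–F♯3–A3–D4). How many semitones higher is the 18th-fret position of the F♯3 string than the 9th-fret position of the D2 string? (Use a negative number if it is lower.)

25 semitones

F♯3 at fret 18 → C5 (MIDI 72); D2 at fret 9 → B2 (MIDI 47).
72 − 47 = 25, so the two pitches are 25 semitones apart.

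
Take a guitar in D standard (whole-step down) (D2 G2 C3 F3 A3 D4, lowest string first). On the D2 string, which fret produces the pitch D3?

12

D3 is 12 semitones above the open D2 (D–D#–E–F–…–C–C#–D), so it sits at fret 12.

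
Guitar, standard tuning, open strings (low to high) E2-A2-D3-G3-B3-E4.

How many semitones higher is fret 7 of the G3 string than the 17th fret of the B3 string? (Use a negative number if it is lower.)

G3 at fret 7 → D4 (MIDI 62); B3 at fret 17 → E5 (MIDI 76).
62 − 76 = -14, so the two pitches are 14 semitones apart.

-14 semitones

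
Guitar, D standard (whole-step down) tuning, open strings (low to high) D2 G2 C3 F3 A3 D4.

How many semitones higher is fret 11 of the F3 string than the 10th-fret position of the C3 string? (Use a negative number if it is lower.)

6 semitones

F3 at fret 11 → E4 (MIDI 64); C3 at fret 10 → A#3 (MIDI 58).
64 − 58 = 6, so the two pitches are 6 semitones apart.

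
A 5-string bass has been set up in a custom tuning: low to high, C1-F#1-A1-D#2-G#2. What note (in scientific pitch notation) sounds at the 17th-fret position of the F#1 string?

F#1 is MIDI 30. Adding 17 gives 47, which is B2.

B2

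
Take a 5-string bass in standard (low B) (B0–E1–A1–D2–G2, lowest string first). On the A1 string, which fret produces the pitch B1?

B1 is 2 semitones above the open A1 (A–A#–B), so it sits at fret 2.

2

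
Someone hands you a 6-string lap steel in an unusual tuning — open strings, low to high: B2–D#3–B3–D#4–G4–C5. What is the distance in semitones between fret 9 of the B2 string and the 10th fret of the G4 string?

B2 at fret 9 → G#3 (MIDI 56); G4 at fret 10 → F5 (MIDI 77).
56 − 77 = -21, so the two pitches are 21 semitones apart, with F5 the higher.

21 semitones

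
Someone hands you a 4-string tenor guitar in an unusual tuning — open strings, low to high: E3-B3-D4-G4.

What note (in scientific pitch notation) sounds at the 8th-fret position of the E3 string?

C4

The open E3 string plus 8 semitones: E–F–Gb–G–Ab–A–Bb–B–C.
The walk passes from B into C once, so the octave number goes from 3 to 4.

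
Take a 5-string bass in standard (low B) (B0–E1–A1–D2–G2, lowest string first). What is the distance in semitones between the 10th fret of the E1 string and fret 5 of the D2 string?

E1 at fret 10 → D2 (MIDI 38); D2 at fret 5 → G2 (MIDI 43).
38 − 43 = -5, so the two pitches are 5 semitones apart, with G2 the higher.

5 semitones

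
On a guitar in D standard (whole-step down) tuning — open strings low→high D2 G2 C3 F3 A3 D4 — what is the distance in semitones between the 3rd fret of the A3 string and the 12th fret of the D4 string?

A3 at fret 3 → C4 (MIDI 60); D4 at fret 12 → D5 (MIDI 74).
60 − 74 = -14, so the two pitches are 14 semitones apart, with D5 the higher.

14 semitones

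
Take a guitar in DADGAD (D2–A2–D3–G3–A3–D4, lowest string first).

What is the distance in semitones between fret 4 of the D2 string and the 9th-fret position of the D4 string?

D2 at fret 4 → F#2 (MIDI 42); D4 at fret 9 → B4 (MIDI 71).
42 − 71 = -29, so the two pitches are 29 semitones apart, with B4 the higher.

29 semitones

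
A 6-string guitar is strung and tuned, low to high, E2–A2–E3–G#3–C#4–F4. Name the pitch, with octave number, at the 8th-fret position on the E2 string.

C3

E2 is MIDI 40. Adding 8 gives 48, which is C3.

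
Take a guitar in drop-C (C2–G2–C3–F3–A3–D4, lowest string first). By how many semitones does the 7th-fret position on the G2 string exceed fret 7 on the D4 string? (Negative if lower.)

G2 at fret 7 → D3 (MIDI 50); D4 at fret 7 → A4 (MIDI 69).
50 − 69 = -19, so the two pitches are 19 semitones apart.

-19 semitones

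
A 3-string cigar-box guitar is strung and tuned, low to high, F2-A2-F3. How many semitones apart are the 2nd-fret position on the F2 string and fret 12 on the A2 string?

14 semitones

F2 at fret 2 → G2 (MIDI 43); A2 at fret 12 → A3 (MIDI 57).
43 − 57 = -14, so the two pitches are 14 semitones apart, with A3 the higher.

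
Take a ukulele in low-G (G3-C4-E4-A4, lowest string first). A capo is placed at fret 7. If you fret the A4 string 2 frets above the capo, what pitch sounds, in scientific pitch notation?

The capo raises the open A4 by 7 semitones to E5; fretting 2 more gives A4 + 7 + 2 = A4 + 9 semitones = F#5.

F#5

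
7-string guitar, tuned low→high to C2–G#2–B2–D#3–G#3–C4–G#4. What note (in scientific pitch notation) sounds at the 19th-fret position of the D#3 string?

Each fret is one semitone, so D#3 + 19 = A#4.
(Equivalently spelled Bb4.)

A#4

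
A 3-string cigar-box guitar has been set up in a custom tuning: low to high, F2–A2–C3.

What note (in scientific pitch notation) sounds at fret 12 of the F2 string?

F3

The open F2 string plus 12 semitones: F–F#–G–G#–…–D#–E–F.
The walk passes from B into C once, so the octave number goes from 2 to 3.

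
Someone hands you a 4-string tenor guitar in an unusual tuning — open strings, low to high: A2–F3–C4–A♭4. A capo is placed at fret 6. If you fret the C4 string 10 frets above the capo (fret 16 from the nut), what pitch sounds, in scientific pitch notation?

E5

The capo raises the open C4 by 6 semitones to G♭4; fretting 10 more gives C4 + 6 + 10 = C4 + 16 semitones = E5.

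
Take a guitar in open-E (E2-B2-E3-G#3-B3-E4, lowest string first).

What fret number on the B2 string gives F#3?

7

F#3 is 7 semitones above the open B2 (B–C–C#–D–D#–E–F–F#), so it sits at fret 7.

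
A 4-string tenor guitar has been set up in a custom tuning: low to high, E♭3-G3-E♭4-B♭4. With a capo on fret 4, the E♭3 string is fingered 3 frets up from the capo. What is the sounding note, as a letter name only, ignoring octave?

B♭

The capo raises the open E♭3 by 4 semitones to G3; fretting 3 more gives E♭3 + 4 + 3 = E♭3 + 7 semitones, landing on B♭.
(Also written A♯.)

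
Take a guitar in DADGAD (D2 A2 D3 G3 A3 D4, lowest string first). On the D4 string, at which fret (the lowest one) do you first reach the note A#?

8

From D4, count semitones up the chromatic scale until reaching A#: D–D#–E–F–F#–G–G#–A–A# — 8 steps.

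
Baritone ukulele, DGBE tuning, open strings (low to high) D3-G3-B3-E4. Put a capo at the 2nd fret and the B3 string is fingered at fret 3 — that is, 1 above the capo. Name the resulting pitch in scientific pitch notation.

D4

The capo raises the open B3 by 2 semitones to C#4; fretting 1 more gives B3 + 2 + 1 = B3 + 3 semitones = D4.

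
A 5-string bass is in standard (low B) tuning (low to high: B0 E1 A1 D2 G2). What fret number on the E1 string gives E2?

E2 is 12 semitones above the open E1 (E–F–F#–G–…–D–D#–E), so it sits at fret 12.

12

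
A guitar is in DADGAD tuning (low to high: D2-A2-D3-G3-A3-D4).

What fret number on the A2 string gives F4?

F4 is 20 semitones above the open A2 (A–A#–B–C–…–D#–E–F), so it sits at fret 20.

20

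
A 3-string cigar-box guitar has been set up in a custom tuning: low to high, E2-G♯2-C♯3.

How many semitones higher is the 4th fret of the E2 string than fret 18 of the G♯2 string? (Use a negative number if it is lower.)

-18 semitones

E2 at fret 4 → G♯2 (MIDI 44); G♯2 at fret 18 → D4 (MIDI 62).
44 − 62 = -18, so the two pitches are 18 semitones apart.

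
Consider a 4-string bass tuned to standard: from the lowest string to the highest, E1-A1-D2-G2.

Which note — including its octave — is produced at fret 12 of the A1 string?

A1 is MIDI 33. Adding 12 gives 45, which is A2.

A2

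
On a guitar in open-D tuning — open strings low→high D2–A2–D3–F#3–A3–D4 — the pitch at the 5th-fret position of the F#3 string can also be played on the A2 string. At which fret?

14

F#3 at fret 5 is F#3 + 5 semitones = B3.
The open A2 string is 9 semitones below the open F#3, so the same pitch on the A2 string lies at fret 5 + 9 = 14.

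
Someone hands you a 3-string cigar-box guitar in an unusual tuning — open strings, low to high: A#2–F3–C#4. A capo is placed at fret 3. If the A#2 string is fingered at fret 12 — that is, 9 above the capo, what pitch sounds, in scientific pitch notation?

A#3

The capo raises the open A#2 by 3 semitones to C#3; fretting 9 more gives A#2 + 3 + 9 = A#2 + 12 semitones = A#3.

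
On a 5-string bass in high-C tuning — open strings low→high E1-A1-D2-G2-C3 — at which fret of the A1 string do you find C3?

15

C3 is 15 semitones above the open A1 (A–A#–B–C–…–A#–B–C), so it sits at fret 15.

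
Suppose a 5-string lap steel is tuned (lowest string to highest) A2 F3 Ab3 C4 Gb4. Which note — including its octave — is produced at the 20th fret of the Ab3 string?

E5

Ab3 is MIDI 56. Adding 20 gives 76, which is E5.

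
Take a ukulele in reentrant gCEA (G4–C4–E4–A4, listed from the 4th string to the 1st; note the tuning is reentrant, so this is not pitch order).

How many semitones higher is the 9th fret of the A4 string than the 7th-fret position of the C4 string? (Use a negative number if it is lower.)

A4 at fret 9 → F#5 (MIDI 78); C4 at fret 7 → G4 (MIDI 67).
78 − 67 = 11, so the two pitches are 11 semitones apart.

11 semitones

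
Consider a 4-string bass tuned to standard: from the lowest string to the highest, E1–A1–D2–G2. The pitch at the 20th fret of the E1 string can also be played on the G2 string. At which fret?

Fret 20 on E1 is MIDI 28 + 20 = 48 (C3). On the G2 string (open MIDI 43), that pitch is 48 − 43 = fret 5.

5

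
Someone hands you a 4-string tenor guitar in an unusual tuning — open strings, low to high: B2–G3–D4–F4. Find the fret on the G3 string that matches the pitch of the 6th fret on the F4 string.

16

Fret 6 on F4 is MIDI 65 + 6 = 71 (B4). On the G3 string (open MIDI 55), that pitch is 71 − 55 = fret 16.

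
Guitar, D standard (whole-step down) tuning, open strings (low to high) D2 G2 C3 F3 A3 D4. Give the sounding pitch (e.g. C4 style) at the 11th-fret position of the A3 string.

G#4

Each fret is one semitone, so A3 + 11 = G#4.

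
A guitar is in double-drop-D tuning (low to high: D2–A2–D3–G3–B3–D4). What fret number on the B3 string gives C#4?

C#4 is 2 semitones above the open B3 (B–C–C#), so it sits at fret 2.

2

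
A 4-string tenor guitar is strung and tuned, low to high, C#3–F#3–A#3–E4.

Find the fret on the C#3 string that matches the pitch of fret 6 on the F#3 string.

F#3 at fret 6 is F#3 + 6 semitones = C4.
The open C#3 string is 5 semitones below the open F#3, so the same pitch on the C#3 string lies at fret 6 + 5 = 11.

11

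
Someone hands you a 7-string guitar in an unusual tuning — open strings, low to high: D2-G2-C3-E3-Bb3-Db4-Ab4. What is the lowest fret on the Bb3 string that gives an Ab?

10

From Bb3, count semitones up the chromatic scale until reaching Ab: Bb–B–C–Db–…–Gb–G–Ab — 10 steps.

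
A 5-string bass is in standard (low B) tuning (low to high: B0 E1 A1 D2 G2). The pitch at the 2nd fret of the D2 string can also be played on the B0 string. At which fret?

17

Fret 2 on D2 is MIDI 38 + 2 = 40 (E2). On the B0 string (open MIDI 23), that pitch is 40 − 23 = fret 17.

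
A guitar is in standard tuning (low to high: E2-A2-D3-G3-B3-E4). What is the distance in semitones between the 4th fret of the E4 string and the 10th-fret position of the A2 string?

E4 at fret 4 → G#4 (MIDI 68); A2 at fret 10 → G3 (MIDI 55).
68 − 55 = 13, so the two pitches are 13 semitones apart, with G#4 the higher.

13 semitones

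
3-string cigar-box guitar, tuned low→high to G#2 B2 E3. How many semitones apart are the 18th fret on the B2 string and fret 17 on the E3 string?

B2 at fret 18 → F4 (MIDI 65); E3 at fret 17 → A4 (MIDI 69).
65 − 69 = -4, so the two pitches are 4 semitones apart, with A4 the higher.

4 semitones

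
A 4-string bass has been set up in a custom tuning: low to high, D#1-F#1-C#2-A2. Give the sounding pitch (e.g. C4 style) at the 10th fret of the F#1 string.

F#1 is MIDI 30. Adding 10 gives 40, which is E2.

E2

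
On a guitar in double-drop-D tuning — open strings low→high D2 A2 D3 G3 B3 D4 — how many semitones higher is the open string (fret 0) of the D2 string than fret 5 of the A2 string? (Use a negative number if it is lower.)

-12 semitones

D2 at fret 0 → D2 (MIDI 38); A2 at fret 5 → D3 (MIDI 50).
38 − 50 = -12, so the two pitches are 12 semitones apart.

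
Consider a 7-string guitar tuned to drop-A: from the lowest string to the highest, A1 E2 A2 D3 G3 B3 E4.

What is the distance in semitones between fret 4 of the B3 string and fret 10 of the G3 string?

2 semitones

B3 at fret 4 → D#4 (MIDI 63); G3 at fret 10 → F4 (MIDI 65).
63 − 65 = -2, so the two pitches are 2 semitones apart, with F4 the higher.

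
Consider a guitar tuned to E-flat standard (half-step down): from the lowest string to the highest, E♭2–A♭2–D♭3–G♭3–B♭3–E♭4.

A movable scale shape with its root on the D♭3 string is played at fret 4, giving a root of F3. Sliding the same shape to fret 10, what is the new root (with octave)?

Moving from fret 4 to fret 10 shifts the root by 6 semitones.
F3 up 6 semitones is B3.

B3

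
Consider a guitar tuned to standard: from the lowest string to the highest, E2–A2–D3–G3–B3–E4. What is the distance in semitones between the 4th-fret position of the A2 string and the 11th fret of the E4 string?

26 semitones

A2 at fret 4 → C♯3 (MIDI 49); E4 at fret 11 → D♯5 (MIDI 75).
49 − 75 = -26, so the two pitches are 26 semitones apart, with D♯5 the higher.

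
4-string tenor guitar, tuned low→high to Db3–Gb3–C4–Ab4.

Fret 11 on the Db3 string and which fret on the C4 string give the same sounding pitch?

0

Db3 at fret 11 is Db3 + 11 semitones = C4.
The open C4 string is 11 semitones above the open Db3, so the same pitch on the C4 string lies at fret 11 − 11 = 0.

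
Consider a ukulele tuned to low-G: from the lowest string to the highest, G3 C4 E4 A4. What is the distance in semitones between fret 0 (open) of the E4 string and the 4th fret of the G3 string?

5 semitones

E4 at fret 0 → E4 (MIDI 64); G3 at fret 4 → B3 (MIDI 59).
64 − 59 = 5, so the two pitches are 5 semitones apart, with E4 the higher.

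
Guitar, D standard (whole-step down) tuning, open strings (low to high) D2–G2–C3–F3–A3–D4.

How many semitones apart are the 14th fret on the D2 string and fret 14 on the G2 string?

5 semitones

D2 at fret 14 → E3 (MIDI 52); G2 at fret 14 → A3 (MIDI 57).
52 − 57 = -5, so the two pitches are 5 semitones apart, with A3 the higher.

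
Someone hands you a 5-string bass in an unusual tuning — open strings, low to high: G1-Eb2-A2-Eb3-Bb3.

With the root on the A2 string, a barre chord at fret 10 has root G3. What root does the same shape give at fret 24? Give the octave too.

Moving from fret 10 to fret 24 shifts the root by 14 semitones.
G3 up 14 semitones is A4.

A4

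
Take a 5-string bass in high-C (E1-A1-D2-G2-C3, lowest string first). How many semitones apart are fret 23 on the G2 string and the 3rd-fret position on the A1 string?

G2 at fret 23 → F#4 (MIDI 66); A1 at fret 3 → C2 (MIDI 36).
66 − 36 = 30, so the two pitches are 30 semitones apart, with F#4 the higher.

30 semitones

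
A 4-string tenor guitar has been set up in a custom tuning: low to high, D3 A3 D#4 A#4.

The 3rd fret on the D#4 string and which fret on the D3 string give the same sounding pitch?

Fret 3 on D#4 is MIDI 63 + 3 = 66 (F#4). On the D3 string (open MIDI 50), that pitch is 66 − 50 = fret 16.

16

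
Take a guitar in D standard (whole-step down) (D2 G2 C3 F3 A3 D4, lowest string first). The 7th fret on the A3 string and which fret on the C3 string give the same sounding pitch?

A3 at fret 7 is A3 + 7 semitones = E4.
The open C3 string is 9 semitones below the open A3, so the same pitch on the C3 string lies at fret 7 + 9 = 16.

16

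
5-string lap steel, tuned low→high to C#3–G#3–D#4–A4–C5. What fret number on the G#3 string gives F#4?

10

F#4 is 10 semitones above the open G#3 (G#–A–A#–B–…–E–F–F#), so it sits at fret 10.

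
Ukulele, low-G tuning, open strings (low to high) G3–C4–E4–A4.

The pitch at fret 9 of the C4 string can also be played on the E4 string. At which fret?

5

C4 at fret 9 is C4 + 9 semitones = A4.
The open E4 string is 4 semitones above the open C4, so the same pitch on the E4 string lies at fret 9 − 4 = 5.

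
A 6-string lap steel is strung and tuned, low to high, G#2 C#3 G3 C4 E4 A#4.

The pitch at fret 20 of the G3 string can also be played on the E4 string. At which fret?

Fret 20 on G3 is MIDI 55 + 20 = 75 (D#5). On the E4 string (open MIDI 64), that pitch is 75 − 64 = fret 11.

11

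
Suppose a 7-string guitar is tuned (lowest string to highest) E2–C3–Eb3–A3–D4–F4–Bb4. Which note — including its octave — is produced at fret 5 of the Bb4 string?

Each fret is one semitone, so Bb4 + 5 = Eb5.

Eb5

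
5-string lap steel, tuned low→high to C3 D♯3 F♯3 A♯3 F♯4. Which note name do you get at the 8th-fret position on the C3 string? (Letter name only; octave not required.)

The open C3 string plus 8 semitones: C–C#–D–D#–E–F–F#–G–G#.
(Equivalently spelled A♭.)

G♯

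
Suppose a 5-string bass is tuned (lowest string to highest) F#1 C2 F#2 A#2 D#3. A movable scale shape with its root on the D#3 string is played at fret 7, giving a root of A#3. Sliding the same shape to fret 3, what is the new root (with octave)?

F#3

Moving from fret 7 to fret 3 shifts the root by -4 semitones.
A#3 down 4 semitones is F#3.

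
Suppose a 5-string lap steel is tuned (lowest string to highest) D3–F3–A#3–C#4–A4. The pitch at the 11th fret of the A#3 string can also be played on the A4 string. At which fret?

0

Fret 11 on A#3 is MIDI 58 + 11 = 69 (A4). On the A4 string (open MIDI 69), that pitch is 69 − 69 = fret 0.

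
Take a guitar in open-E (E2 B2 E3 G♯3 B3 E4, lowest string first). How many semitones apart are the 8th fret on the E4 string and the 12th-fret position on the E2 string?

E4 at fret 8 → C5 (MIDI 72); E2 at fret 12 → E3 (MIDI 52).
72 − 52 = 20, so the two pitches are 20 semitones apart, with C5 the higher.

20 semitones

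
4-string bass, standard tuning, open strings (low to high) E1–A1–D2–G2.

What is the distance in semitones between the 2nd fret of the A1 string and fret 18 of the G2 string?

A1 at fret 2 → B1 (MIDI 35); G2 at fret 18 → C#4 (MIDI 61).
35 − 61 = -26, so the two pitches are 26 semitones apart, with C#4 the higher.

26 semitones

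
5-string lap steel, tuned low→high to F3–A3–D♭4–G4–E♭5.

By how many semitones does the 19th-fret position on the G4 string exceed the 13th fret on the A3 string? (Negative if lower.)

16 semitones

G4 at fret 19 → D6 (MIDI 86); A3 at fret 13 → B♭4 (MIDI 70).
86 − 70 = 16, so the two pitches are 16 semitones apart.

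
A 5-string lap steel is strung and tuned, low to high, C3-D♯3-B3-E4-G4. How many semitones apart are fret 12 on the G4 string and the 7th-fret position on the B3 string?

G4 at fret 12 → G5 (MIDI 79); B3 at fret 7 → F♯4 (MIDI 66).
79 − 66 = 13, so the two pitches are 13 semitones apart, with G5 the higher.

13 semitones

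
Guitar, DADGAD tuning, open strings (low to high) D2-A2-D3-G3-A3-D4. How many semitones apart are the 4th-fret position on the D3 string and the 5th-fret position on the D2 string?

11 semitones

D3 at fret 4 → F#3 (MIDI 54); D2 at fret 5 → G2 (MIDI 43).
54 − 43 = 11, so the two pitches are 11 semitones apart, with F#3 the higher.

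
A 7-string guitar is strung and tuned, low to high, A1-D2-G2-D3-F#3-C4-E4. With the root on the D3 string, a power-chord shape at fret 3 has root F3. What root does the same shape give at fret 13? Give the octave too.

Moving from fret 3 to fret 13 shifts the root by 10 semitones.
F3 up 10 semitones is D#4.

D#4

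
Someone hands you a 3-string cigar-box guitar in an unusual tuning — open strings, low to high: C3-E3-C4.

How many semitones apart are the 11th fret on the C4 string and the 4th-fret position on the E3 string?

C4 at fret 11 → B4 (MIDI 71); E3 at fret 4 → A♭3 (MIDI 56).
71 − 56 = 15, so the two pitches are 15 semitones apart, with B4 the higher.

15 semitones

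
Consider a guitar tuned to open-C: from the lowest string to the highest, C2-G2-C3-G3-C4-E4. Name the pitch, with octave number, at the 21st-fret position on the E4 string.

The open E4 string plus 21 semitones: E–F–F#–G–…–B–C–C#.
The walk passes from B into C 2 times, so the octave number goes from 4 to 6.
(Equivalently spelled Db6.)

C#6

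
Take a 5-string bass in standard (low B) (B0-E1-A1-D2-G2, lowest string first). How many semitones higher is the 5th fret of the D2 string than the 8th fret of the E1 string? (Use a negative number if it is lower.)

7 semitones

D2 at fret 5 → G2 (MIDI 43); E1 at fret 8 → C2 (MIDI 36).
43 − 36 = 7, so the two pitches are 7 semitones apart.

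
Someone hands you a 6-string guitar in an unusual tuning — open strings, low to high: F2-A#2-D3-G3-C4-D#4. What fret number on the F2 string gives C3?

C3 is 7 semitones above the open F2 (F–F#–G–G#–A–A#–B–C), so it sits at fret 7.

7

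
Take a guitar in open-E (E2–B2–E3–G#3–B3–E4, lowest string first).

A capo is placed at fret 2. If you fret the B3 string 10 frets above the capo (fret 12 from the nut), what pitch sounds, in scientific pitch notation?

B4

The capo raises the open B3 by 2 semitones to C#4; fretting 10 more gives B3 + 2 + 10 = B3 + 12 semitones = B4.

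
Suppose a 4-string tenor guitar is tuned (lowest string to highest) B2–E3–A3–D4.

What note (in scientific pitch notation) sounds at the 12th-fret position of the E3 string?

The open E3 string plus 12 semitones: E–F–Gb–G–…–D–Eb–E.
The walk passes from B into C once, so the octave number goes from 3 to 4.

E4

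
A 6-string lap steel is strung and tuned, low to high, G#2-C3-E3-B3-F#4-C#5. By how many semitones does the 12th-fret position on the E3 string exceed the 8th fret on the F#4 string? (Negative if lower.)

-10 semitones

E3 at fret 12 → E4 (MIDI 64); F#4 at fret 8 → D5 (MIDI 74).
64 − 74 = -10, so the two pitches are 10 semitones apart.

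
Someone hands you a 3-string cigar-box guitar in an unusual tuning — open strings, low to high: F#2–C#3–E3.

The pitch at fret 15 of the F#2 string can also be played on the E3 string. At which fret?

5

F#2 at fret 15 is F#2 + 15 semitones = A3.
The open E3 string is 10 semitones above the open F#2, so the same pitch on the E3 string lies at fret 15 − 10 = 5.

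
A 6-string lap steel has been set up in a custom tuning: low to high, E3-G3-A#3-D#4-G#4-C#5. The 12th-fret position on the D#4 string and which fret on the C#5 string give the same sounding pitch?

2

D#4 at fret 12 is D#4 + 12 semitones = D#5.
The open C#5 string is 10 semitones above the open D#4, so the same pitch on the C#5 string lies at fret 12 − 10 = 2.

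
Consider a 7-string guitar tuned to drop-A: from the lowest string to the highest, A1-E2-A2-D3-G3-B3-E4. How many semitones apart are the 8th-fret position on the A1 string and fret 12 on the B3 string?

A1 at fret 8 → F2 (MIDI 41); B3 at fret 12 → B4 (MIDI 71).
41 − 71 = -30, so the two pitches are 30 semitones apart, with B4 the higher.

30 semitones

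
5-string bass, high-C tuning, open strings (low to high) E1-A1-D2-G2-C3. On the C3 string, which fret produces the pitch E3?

E3 is 4 semitones above the open C3 (C–C#–D–D#–E), so it sits at fret 4.

4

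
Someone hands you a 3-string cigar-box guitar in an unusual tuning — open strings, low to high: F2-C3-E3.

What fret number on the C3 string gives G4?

19

G4 is 19 semitones above the open C3 (C–Db–D–Eb–…–F–Gb–G), so it sits at fret 19.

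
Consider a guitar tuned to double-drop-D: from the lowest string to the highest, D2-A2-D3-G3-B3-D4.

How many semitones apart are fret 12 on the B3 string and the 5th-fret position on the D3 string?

B3 at fret 12 → B4 (MIDI 71); D3 at fret 5 → G3 (MIDI 55).
71 − 55 = 16, so the two pitches are 16 semitones apart, with B4 the higher.

16 semitones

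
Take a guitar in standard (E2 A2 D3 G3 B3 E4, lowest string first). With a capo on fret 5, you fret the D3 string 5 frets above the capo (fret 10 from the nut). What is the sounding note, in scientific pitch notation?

The capo raises the open D3 by 5 semitones to G3; fretting 5 more gives D3 + 5 + 5 = D3 + 10 semitones = C4.

C4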